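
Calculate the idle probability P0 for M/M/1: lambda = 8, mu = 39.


P0 = 1 - rho = 1 - 8/39 = 0.7949

0.7949


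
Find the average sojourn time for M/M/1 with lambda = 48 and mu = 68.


W = 1/(mu - lambda) = 1/(68 - 48) = 0.05 hours

0.05 hours


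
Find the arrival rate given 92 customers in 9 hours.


lambda = total arrivals / time = 92 / 9 = 10.22 per hour

10.22 per hour


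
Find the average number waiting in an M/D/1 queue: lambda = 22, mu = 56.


M/D/1: Lq = rho^2 / (2*(1-rho)) where rho = 22/56; Lq = 0.13

0.13


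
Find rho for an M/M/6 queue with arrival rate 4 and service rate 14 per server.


rho = lambda/(c*mu) = 4/(6*14) = 0.0476

0.0476


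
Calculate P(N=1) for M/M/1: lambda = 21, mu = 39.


rho = 21/39; P(n) = (1-rho)*rho^n = (1-21/39)*(21/39)^1 = 0.2485

0.2485


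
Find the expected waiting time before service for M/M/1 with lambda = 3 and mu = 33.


rho = 3/33; Wq = rho/(mu - lambda) = 0.003 hours

0.003 hours


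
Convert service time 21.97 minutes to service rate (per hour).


mu = 60 / avg_service_time = 60 / 21.97 = 2.73 per hour

2.73 per hour


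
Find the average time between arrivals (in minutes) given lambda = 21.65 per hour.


Mean interarrival time = 60/lambda = 60/21.65 = 2.77 minutes

2.77 minutes


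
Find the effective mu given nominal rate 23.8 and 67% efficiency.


Effective rate = mu * efficiency = 23.8 * 0.67 = 15.95 per hour

15.95 per hour


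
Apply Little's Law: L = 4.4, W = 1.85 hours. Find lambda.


lambda = L / W = 4.4 / 1.85 = 2.38 per hour

2.38 per hour


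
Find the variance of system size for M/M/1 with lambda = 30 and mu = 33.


rho = 30/33; Var(N) = rho/(1-rho)^2 = 110.0

110.0


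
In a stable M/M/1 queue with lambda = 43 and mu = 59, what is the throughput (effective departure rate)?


For a stable queue (lambda < mu), throughput = lambda = 43 per hour

43 per hour


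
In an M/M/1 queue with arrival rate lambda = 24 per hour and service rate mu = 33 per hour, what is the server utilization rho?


rho = lambda/mu = 24/33 = 0.7273

0.7273


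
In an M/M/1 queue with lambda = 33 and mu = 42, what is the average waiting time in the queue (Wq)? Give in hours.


rho = 33/42; Wq = rho/(mu - lambda) = 0.0873 hours

0.0873 hours


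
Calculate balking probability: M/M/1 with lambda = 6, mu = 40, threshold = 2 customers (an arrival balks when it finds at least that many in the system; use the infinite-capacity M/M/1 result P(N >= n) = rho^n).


P(N >= 2) = rho^2 = (6/40)^2 = 0.0225

0.0225


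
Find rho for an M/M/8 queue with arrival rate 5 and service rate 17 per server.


rho = lambda/(c*mu) = 5/(8*17) = 0.0368

0.0368


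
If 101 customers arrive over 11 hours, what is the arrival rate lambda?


lambda = total arrivals / time = 101 / 11 = 9.18 per hour

9.18 per hour


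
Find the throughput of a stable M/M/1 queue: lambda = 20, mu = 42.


For a stable queue (lambda < mu), throughput = lambda = 20 per hour

20 per hour


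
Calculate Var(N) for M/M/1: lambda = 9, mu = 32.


rho = 9/32; Var(N) = rho/(1-rho)^2 = 0.54

0.54


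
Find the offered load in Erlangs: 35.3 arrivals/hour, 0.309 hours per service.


Offered load a = lambda * E[S] = 35.3 * 0.309 = 10.91 Erlangs

10.91 Erlangs


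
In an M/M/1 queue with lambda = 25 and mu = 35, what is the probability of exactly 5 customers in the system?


rho = 25/35; P(n) = (1-rho)*rho^n = (1-25/35)*(25/35)^5 = 0.0531

0.0531


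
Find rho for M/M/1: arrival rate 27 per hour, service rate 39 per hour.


rho = lambda/mu = 27/39 = 0.6923

0.6923


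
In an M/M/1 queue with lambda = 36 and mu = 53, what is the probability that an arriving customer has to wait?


P(wait) = rho = lambda/mu = 36/53 = 0.6792

0.6792


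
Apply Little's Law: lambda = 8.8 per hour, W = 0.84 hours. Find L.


L = lambda * W = 8.8 * 0.84 = 7.39

7.39


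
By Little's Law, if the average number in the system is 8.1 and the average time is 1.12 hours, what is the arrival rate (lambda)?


lambda = L / W = 8.1 / 1.12 = 7.23 per hour

7.23 per hour


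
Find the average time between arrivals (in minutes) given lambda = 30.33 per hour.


Mean interarrival time = 60/lambda = 60/30.33 = 1.98 minutes

1.98 minutes


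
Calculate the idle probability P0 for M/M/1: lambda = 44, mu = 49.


P0 = 1 - rho = 1 - 44/49 = 0.102

0.102


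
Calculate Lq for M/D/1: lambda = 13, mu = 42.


M/D/1: Lq = rho^2 / (2*(1-rho)) where rho = 13/42; Lq = 0.07

0.07


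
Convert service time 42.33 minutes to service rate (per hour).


mu = 60 / avg_service_time = 60 / 42.33 = 1.42 per hour

1.42 per hour


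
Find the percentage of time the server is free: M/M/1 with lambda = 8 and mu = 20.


Idle fraction = (1 - rho) * 100 = (1 - 8/20) * 100 = 60.0%

60.0%


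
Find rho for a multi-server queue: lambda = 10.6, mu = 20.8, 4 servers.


rho = lambda / (c * mu) = 10.6 / (4 * 20.8) = 0.1274

0.1274


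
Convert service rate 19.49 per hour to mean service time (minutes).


Mean service time = 60/mu = 60/19.49 = 3.08 minutes

3.08 minutes


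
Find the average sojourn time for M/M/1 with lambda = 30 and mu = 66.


W = 1/(mu - lambda) = 1/(66 - 30) = 0.0278 hours

0.0278 hours


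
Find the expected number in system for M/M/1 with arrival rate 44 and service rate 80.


rho = 44/80; L = rho/(1-rho) = 1.22

1.22


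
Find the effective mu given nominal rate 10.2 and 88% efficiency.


Effective rate = mu * efficiency = 10.2 * 0.88 = 8.98 per hour

8.98 per hour


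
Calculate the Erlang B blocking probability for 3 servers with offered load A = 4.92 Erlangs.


B(N,A) = (A^N/N!) / sum(A^k/k!, k=0..N) with N=3, A=4.92 = 0.5241

0.5241


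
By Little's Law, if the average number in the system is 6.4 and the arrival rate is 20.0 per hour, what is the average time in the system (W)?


W = L / lambda = 6.4 / 20.0 = 0.32 hours

0.32 hours


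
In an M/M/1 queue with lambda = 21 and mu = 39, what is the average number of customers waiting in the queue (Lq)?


rho = 21/39; Lq = rho^2/(1-rho) = 0.63

0.63


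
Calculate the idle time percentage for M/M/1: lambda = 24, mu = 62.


Idle fraction = (1 - rho) * 100 = (1 - 24/62) * 100 = 61.3%

61.3%


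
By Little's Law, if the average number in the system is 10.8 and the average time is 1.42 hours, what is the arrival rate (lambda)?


lambda = L / W = 10.8 / 1.42 = 7.61 per hour

7.61 per hour


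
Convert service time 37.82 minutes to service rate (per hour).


mu = 60 / avg_service_time = 60 / 37.82 = 1.59 per hour

1.59 per hour


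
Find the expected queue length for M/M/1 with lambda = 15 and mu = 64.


rho = 15/64; Lq = rho^2/(1-rho) = 0.07

0.07


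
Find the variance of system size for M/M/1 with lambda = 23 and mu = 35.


rho = 23/35; Var(N) = rho/(1-rho)^2 = 5.59

5.59


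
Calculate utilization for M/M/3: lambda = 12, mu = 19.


rho = lambda/(c*mu) = 12/(3*19) = 0.2105

0.2105


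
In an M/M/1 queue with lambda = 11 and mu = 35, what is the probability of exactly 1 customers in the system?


rho = 11/35; P(n) = (1-rho)*rho^n = (1-11/35)*(11/35)^1 = 0.2155

0.2155


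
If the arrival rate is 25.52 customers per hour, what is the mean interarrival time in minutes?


Mean interarrival time = 60/lambda = 60/25.52 = 2.35 minutes

2.35 minutes


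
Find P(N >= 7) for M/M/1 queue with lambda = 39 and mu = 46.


P(N >= 7) = rho^7 = (39/46)^7 = 0.3149

0.3149


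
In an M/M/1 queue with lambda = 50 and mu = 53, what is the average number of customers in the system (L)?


rho = 50/53; L = rho/(1-rho) = 16.67

16.67


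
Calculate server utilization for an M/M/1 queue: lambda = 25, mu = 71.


rho = lambda/mu = 25/71 = 0.3521

0.3521


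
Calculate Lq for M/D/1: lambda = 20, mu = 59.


M/D/1: Lq = rho^2 / (2*(1-rho)) where rho = 20/59; Lq = 0.09

0.09


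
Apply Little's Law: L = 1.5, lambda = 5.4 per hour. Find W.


W = L / lambda = 1.5 / 5.4 = 0.2778 hours

0.2778 hours


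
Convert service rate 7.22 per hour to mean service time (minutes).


Mean service time = 60/mu = 60/7.22 = 8.31 minutes

8.31 minutes


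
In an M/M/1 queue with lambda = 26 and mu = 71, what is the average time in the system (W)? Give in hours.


W = 1/(mu - lambda) = 1/(71 - 26) = 0.0222 hours

0.0222 hours


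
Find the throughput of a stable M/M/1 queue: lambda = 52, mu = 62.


For a stable queue (lambda < mu), throughput = lambda = 52 per hour

52 per hour


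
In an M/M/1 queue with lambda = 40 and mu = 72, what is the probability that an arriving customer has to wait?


P(wait) = rho = lambda/mu = 40/72 = 0.5556

0.5556


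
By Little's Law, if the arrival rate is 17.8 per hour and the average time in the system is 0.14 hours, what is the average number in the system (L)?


L = lambda * W = 17.8 * 0.14 = 2.49

2.49


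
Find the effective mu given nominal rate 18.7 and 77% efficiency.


Effective rate = mu * efficiency = 18.7 * 0.77 = 14.4 per hour

14.4 per hour


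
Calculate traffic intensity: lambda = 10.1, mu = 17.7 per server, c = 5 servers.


rho = lambda / (c * mu) = 10.1 / (5 * 17.7) = 0.1141

0.1141


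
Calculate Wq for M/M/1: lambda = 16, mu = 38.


rho = 16/38; Wq = rho/(mu - lambda) = 0.0191 hours

0.0191 hours


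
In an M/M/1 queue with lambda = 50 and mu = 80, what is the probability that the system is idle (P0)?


P0 = 1 - rho = 1 - 50/80 = 0.375

0.375


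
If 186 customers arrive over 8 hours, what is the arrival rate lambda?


lambda = total arrivals / time = 186 / 8 = 23.25 per hour

23.25 per hour


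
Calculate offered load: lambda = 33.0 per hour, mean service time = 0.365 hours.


Offered load a = lambda * E[S] = 33.0 * 0.365 = 12.05 Erlangs

12.05 Erlangs


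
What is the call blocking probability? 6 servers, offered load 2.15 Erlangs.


B(N,A) = (A^N/N!) / sum(A^k/k!, k=0..N) with N=6, A=2.15 = 0.0161

0.0161


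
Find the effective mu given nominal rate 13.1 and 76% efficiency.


Effective rate = mu * efficiency = 13.1 * 0.76 = 9.96 per hour

9.96 per hour


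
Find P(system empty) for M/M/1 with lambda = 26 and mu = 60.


P0 = 1 - rho = 1 - 26/60 = 0.5667

0.5667


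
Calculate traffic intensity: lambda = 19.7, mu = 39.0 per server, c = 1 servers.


rho = lambda / (c * mu) = 19.7 / (1 * 39.0) = 0.5051

0.5051


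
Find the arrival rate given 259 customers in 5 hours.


lambda = total arrivals / time = 259 / 5 = 51.8 per hour

51.8 per hour


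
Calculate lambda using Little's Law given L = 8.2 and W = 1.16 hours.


lambda = L / W = 8.2 / 1.16 = 7.07 per hour

7.07 per hour


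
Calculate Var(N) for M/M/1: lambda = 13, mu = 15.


rho = 13/15; Var(N) = rho/(1-rho)^2 = 48.75

48.75


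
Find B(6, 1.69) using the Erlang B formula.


B(N,A) = (A^N/N!) / sum(A^k/k!, k=0..N) with N=6, A=1.69 = 0.006

0.006


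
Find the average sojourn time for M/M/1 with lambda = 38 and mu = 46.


W = 1/(mu - lambda) = 1/(46 - 38) = 0.125 hours

0.125 hours


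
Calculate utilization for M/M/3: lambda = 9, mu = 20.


rho = lambda/(c*mu) = 9/(3*20) = 0.15

0.15


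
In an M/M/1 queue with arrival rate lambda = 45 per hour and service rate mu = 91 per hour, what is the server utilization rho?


rho = lambda/mu = 45/91 = 0.4945

0.4945


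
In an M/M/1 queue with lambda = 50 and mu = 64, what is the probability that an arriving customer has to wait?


P(wait) = rho = lambda/mu = 50/64 = 0.7813

0.7813


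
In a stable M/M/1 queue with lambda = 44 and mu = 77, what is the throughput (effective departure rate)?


For a stable queue (lambda < mu), throughput = lambda = 44 per hour

44 per hour


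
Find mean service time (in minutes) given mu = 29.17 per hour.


Mean service time = 60/mu = 60/29.17 = 2.06 minutes

2.06 minutes


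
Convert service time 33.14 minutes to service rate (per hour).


mu = 60 / avg_service_time = 60 / 33.14 = 1.81 per hour

1.81 per hour


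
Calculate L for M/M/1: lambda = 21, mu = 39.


rho = 21/39; L = rho/(1-rho) = 1.17

1.17


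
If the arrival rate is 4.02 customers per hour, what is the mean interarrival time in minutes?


Mean interarrival time = 60/lambda = 60/4.02 = 14.93 minutes

14.93 minutes


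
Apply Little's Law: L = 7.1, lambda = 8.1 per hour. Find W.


W = L / lambda = 7.1 / 8.1 = 0.8765 hours

0.8765 hours


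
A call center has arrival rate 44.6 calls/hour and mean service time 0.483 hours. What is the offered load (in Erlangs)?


Offered load a = lambda * E[S] = 44.6 * 0.483 = 21.54 Erlangs

21.54 Erlangs


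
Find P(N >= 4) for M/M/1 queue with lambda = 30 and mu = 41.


P(N >= 4) = rho^4 = (30/41)^4 = 0.2866

0.2866


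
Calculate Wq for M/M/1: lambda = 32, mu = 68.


rho = 32/68; Wq = rho/(mu - lambda) = 0.0131 hours

0.0131 hours


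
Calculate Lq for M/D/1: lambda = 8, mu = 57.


M/D/1: Lq = rho^2 / (2*(1-rho)) where rho = 8/57; Lq = 0.01

0.01


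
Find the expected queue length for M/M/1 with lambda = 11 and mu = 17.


rho = 11/17; Lq = rho^2/(1-rho) = 1.19

1.19


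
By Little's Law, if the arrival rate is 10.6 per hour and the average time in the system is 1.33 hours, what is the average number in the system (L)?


L = lambda * W = 10.6 * 1.33 = 14.1

14.1


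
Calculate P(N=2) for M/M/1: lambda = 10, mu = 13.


rho = 10/13; P(n) = (1-rho)*rho^n = (1-10/13)*(10/13)^2 = 0.1365

0.1365


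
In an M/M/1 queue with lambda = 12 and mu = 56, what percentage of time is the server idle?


Idle fraction = (1 - rho) * 100 = (1 - 12/56) * 100 = 78.6%

78.6%


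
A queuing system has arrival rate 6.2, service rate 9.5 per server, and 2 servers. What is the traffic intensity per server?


rho = lambda / (c * mu) = 6.2 / (2 * 9.5) = 0.3263

0.3263


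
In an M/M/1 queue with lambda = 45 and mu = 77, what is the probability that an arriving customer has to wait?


P(wait) = rho = lambda/mu = 45/77 = 0.5844

0.5844


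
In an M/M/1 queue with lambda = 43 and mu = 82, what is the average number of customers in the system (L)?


rho = 43/82; L = rho/(1-rho) = 1.1

1.1


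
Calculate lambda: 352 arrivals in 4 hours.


lambda = total arrivals / time = 352 / 4 = 88.0 per hour

88.0 per hour


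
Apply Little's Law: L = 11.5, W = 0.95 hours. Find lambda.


lambda = L / W = 11.5 / 0.95 = 12.11 per hour

12.11 per hour


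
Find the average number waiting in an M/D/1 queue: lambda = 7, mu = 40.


M/D/1: Lq = rho^2 / (2*(1-rho)) where rho = 7/40; Lq = 0.02

0.02


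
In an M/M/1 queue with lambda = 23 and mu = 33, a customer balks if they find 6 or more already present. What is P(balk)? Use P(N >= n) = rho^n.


P(N >= 6) = rho^6 = (23/33)^6 = 0.1146

0.1146


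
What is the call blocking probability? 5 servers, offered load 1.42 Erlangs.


B(N,A) = (A^N/N!) / sum(A^k/k!, k=0..N) with N=5, A=1.42 = 0.0117

0.0117


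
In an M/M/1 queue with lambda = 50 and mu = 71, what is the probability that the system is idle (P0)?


P0 = 1 - rho = 1 - 50/71 = 0.2958

0.2958


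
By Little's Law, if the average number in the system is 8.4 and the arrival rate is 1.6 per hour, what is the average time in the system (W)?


W = L / lambda = 8.4 / 1.6 = 5.25 hours

5.25 hours


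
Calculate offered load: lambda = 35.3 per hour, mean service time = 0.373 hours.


Offered load a = lambda * E[S] = 35.3 * 0.373 = 13.17 Erlangs

13.17 Erlangs


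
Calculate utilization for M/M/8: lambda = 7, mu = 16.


rho = lambda/(c*mu) = 7/(8*16) = 0.0547

0.0547


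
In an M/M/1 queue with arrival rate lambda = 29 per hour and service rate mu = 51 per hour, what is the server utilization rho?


rho = lambda/mu = 29/51 = 0.5686

0.5686


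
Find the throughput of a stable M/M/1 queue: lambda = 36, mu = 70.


For a stable queue (lambda < mu), throughput = lambda = 36 per hour

36 per hour


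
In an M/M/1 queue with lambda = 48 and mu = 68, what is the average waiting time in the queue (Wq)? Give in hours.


rho = 48/68; Wq = rho/(mu - lambda) = 0.0353 hours

0.0353 hours


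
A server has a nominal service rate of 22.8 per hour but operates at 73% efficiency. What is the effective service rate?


Effective rate = mu * efficiency = 22.8 * 0.73 = 16.64 per hour

16.64 per hour


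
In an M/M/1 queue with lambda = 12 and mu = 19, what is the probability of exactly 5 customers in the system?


rho = 12/19; P(n) = (1-rho)*rho^n = (1-12/19)*(12/19)^5 = 0.037

0.037


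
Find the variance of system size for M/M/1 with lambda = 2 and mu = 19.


rho = 2/19; Var(N) = rho/(1-rho)^2 = 0.13

0.13


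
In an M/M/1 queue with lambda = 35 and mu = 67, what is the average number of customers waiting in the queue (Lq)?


rho = 35/67; Lq = rho^2/(1-rho) = 0.57

0.57


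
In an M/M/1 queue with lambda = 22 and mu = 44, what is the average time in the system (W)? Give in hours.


W = 1/(mu - lambda) = 1/(44 - 22) = 0.0455 hours

0.0455 hours


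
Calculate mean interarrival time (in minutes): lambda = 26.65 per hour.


Mean interarrival time = 60/lambda = 60/26.65 = 2.25 minutes

2.25 minutes


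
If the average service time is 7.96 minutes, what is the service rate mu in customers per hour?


mu = 60 / avg_service_time = 60 / 7.96 = 7.54 per hour

7.54 per hour


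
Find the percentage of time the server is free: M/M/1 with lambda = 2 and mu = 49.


Idle fraction = (1 - rho) * 100 = (1 - 2/49) * 100 = 95.9%

95.9%


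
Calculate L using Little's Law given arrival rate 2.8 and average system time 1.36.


L = lambda * W = 2.8 * 1.36 = 3.81

3.81


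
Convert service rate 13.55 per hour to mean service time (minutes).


Mean service time = 60/mu = 60/13.55 = 4.43 minutes

4.43 minutes


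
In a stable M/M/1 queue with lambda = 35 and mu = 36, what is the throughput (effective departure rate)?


For a stable queue (lambda < mu), throughput = lambda = 35 per hour

35 per hour


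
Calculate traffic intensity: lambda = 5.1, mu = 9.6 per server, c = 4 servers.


rho = lambda / (c * mu) = 5.1 / (4 * 9.6) = 0.1328

0.1328


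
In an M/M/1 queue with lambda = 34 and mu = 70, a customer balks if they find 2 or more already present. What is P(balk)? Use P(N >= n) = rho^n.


P(N >= 2) = rho^2 = (34/70)^2 = 0.2359

0.2359


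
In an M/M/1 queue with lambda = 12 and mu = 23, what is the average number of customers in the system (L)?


rho = 12/23; L = rho/(1-rho) = 1.09

1.09


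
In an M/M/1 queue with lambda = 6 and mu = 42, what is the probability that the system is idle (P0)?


P0 = 1 - rho = 1 - 6/42 = 0.8571

0.8571


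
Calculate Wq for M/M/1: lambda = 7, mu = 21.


rho = 7/21; Wq = rho/(mu - lambda) = 0.0238 hours

0.0238 hours


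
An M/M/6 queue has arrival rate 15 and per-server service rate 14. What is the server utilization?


rho = lambda/(c*mu) = 15/(6*14) = 0.1786

0.1786


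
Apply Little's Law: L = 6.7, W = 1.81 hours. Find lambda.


lambda = L / W = 6.7 / 1.81 = 3.7 per hour

3.7 per hour


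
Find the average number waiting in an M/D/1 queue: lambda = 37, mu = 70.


M/D/1: Lq = rho^2 / (2*(1-rho)) where rho = 37/70; Lq = 0.3

0.3


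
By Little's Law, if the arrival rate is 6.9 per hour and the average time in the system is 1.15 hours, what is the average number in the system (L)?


L = lambda * W = 6.9 * 1.15 = 7.94

7.94


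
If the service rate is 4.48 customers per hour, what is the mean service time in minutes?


Mean service time = 60/mu = 60/4.48 = 13.39 minutes

13.39 minutes


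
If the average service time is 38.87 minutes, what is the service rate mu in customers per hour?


mu = 60 / avg_service_time = 60 / 38.87 = 1.54 per hour

1.54 per hour


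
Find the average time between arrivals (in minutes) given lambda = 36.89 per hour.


Mean interarrival time = 60/lambda = 60/36.89 = 1.63 minutes

1.63 minutes


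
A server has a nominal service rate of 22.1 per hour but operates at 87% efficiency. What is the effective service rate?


Effective rate = mu * efficiency = 22.1 * 0.87 = 19.23 per hour

19.23 per hour


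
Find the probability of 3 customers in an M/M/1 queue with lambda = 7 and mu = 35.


rho = 7/35; P(n) = (1-rho)*rho^n = (1-7/35)*(7/35)^3 = 0.0064

0.0064


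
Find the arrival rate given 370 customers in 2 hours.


lambda = total arrivals / time = 370 / 2 = 185.0 per hour

185.0 per hour


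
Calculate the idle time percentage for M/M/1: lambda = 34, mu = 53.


Idle fraction = (1 - rho) * 100 = (1 - 34/53) * 100 = 35.8%

35.8%


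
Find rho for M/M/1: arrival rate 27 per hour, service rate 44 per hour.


rho = lambda/mu = 27/44 = 0.6136

0.6136


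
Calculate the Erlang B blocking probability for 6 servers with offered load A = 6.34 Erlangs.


B(N,A) = (A^N/N!) / sum(A^k/k!, k=0..N) with N=6, A=6.34 = 0.2884

0.2884


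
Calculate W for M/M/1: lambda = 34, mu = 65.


W = 1/(mu - lambda) = 1/(65 - 34) = 0.0323 hours

0.0323 hours


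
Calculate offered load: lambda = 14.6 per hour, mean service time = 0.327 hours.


Offered load a = lambda * E[S] = 14.6 * 0.327 = 4.77 Erlangs

4.77 Erlangs


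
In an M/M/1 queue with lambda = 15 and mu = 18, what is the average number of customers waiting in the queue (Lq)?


rho = 15/18; Lq = rho^2/(1-rho) = 4.17

4.17


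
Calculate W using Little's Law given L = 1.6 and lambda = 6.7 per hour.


W = L / lambda = 1.6 / 6.7 = 0.2388 hours

0.2388 hours


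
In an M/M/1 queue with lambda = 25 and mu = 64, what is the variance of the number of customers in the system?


rho = 25/64; Var(N) = rho/(1-rho)^2 = 1.05

1.05


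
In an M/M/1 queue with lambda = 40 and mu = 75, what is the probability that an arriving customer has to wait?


P(wait) = rho = lambda/mu = 40/75 = 0.5333

0.5333


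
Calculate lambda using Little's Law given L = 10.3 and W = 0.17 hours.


lambda = L / W = 10.3 / 0.17 = 60.59 per hour

60.59 per hour


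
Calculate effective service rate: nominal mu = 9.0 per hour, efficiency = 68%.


Effective rate = mu * efficiency = 9.0 * 0.68 = 6.12 per hour

6.12 per hour


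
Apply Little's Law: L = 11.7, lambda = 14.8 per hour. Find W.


W = L / lambda = 11.7 / 14.8 = 0.7905 hours

0.7905 hours


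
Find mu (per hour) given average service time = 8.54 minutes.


mu = 60 / avg_service_time = 60 / 8.54 = 7.03 per hour

7.03 per hour


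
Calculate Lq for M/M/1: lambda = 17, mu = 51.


rho = 17/51; Lq = rho^2/(1-rho) = 0.17

0.17


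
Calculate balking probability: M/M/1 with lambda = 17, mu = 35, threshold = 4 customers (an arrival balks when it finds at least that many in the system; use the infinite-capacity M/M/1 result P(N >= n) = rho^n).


P(N >= 4) = rho^4 = (17/35)^4 = 0.0557

0.0557


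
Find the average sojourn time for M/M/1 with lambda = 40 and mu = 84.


W = 1/(mu - lambda) = 1/(84 - 40) = 0.0227 hours

0.0227 hours


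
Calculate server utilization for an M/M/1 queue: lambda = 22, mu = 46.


rho = lambda/mu = 22/46 = 0.4783

0.4783


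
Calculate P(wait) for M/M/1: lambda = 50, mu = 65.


P(wait) = rho = lambda/mu = 50/65 = 0.7692

0.7692


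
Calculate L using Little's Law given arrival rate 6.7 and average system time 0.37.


L = lambda * W = 6.7 * 0.37 = 2.48

2.48


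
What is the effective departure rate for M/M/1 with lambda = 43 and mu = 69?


For a stable queue (lambda < mu), throughput = lambda = 43 per hour

43 per hour


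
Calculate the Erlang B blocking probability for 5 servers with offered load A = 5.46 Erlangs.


B(N,A) = (A^N/N!) / sum(A^k/k!, k=0..N) with N=5, A=5.46 = 0.321

0.321


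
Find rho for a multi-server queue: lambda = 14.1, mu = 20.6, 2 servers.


rho = lambda / (c * mu) = 14.1 / (2 * 20.6) = 0.3422

0.3422


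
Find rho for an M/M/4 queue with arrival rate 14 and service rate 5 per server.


rho = lambda/(c*mu) = 14/(4*5) = 0.7

0.7


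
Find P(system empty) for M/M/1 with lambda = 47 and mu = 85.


P0 = 1 - rho = 1 - 47/85 = 0.4471

0.4471


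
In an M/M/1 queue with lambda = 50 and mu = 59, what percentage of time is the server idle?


Idle fraction = (1 - rho) * 100 = (1 - 50/59) * 100 = 15.3%

15.3%


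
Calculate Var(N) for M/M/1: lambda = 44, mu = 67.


rho = 44/67; Var(N) = rho/(1-rho)^2 = 5.57

5.57


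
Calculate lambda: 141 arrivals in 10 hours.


lambda = total arrivals / time = 141 / 10 = 14.1 per hour

14.1 per hour


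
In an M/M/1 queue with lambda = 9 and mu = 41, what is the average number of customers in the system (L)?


rho = 9/41; L = rho/(1-rho) = 0.28

0.28


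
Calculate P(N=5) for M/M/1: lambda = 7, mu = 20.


rho = 7/20; P(n) = (1-rho)*rho^n = (1-7/20)*(7/20)^5 = 0.0034

0.0034


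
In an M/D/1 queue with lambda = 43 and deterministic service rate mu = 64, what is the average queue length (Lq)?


M/D/1: Lq = rho^2 / (2*(1-rho)) where rho = 43/64; Lq = 0.69

0.69


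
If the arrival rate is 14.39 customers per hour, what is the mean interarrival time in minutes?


Mean interarrival time = 60/lambda = 60/14.39 = 4.17 minutes

4.17 minutes


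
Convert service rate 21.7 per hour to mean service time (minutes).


Mean service time = 60/mu = 60/21.7 = 2.76 minutes

2.76 minutes


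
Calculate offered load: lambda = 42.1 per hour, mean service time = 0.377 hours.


Offered load a = lambda * E[S] = 42.1 * 0.377 = 15.87 Erlangs

15.87 Erlangs


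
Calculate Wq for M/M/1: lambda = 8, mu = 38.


rho = 8/38; Wq = rho/(mu - lambda) = 0.007 hours

0.007 hours


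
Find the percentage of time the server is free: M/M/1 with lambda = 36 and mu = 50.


Idle fraction = (1 - rho) * 100 = (1 - 36/50) * 100 = 28.0%

28.0%


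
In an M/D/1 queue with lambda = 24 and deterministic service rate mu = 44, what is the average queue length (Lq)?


M/D/1: Lq = rho^2 / (2*(1-rho)) where rho = 24/44; Lq = 0.33

0.33


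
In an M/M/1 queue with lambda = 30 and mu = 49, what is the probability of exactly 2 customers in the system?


rho = 30/49; P(n) = (1-rho)*rho^n = (1-30/49)*(30/49)^2 = 0.1453

0.1453


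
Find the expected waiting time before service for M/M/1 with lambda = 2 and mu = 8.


rho = 2/8; Wq = rho/(mu - lambda) = 0.0417 hours

0.0417 hours


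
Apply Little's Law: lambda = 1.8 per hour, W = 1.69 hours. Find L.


L = lambda * W = 1.8 * 1.69 = 3.04

3.04


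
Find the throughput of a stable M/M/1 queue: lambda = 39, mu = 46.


For a stable queue (lambda < mu), throughput = lambda = 39 per hour

39 per hour


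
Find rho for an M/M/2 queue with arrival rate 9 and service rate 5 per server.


rho = lambda/(c*mu) = 9/(2*5) = 0.9

0.9


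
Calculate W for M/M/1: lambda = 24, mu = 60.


W = 1/(mu - lambda) = 1/(60 - 24) = 0.0278 hours

0.0278 hours


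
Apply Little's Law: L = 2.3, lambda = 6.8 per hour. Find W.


W = L / lambda = 2.3 / 6.8 = 0.3382 hours

0.3382 hours


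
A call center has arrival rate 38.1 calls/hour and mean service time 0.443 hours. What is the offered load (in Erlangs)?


Offered load a = lambda * E[S] = 38.1 * 0.443 = 16.88 Erlangs

16.88 Erlangs


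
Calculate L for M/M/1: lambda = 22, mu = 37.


rho = 22/37; L = rho/(1-rho) = 1.47

1.47


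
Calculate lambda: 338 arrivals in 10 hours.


lambda = total arrivals / time = 338 / 10 = 33.8 per hour

33.8 per hour


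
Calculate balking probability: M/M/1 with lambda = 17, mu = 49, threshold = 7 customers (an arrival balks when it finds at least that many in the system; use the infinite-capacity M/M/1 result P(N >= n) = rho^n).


P(N >= 7) = rho^7 = (17/49)^7 = 0.0006

0.0006


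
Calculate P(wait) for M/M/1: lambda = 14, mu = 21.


P(wait) = rho = lambda/mu = 14/21 = 0.6667

0.6667


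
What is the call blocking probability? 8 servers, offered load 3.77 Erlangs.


B(N,A) = (A^N/N!) / sum(A^k/k!, k=0..N) with N=8, A=3.77 = 0.0237

0.0237


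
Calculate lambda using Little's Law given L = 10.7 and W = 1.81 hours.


lambda = L / W = 10.7 / 1.81 = 5.91 per hour

5.91 per hour


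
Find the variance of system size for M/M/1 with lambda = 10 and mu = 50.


rho = 10/50; Var(N) = rho/(1-rho)^2 = 0.31

0.31


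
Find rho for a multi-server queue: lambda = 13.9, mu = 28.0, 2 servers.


rho = lambda / (c * mu) = 13.9 / (2 * 28.0) = 0.2482

0.2482


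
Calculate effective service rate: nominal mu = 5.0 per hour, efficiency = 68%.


Effective rate = mu * efficiency = 5.0 * 0.68 = 3.4 per hour

3.4 per hour


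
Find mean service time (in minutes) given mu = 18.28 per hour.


Mean service time = 60/mu = 60/18.28 = 3.28 minutes

3.28 minutes


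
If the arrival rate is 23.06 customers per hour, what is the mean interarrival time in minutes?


Mean interarrival time = 60/lambda = 60/23.06 = 2.6 minutes

2.6 minutes


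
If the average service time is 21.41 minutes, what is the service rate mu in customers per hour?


mu = 60 / avg_service_time = 60 / 21.41 = 2.8 per hour

2.8 per hour


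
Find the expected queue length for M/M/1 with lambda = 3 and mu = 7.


rho = 3/7; Lq = rho^2/(1-rho) = 0.32

0.32


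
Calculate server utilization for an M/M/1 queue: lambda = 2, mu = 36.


rho = lambda/mu = 2/36 = 0.0556

0.0556


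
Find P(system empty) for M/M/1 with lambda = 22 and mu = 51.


P0 = 1 - rho = 1 - 22/51 = 0.5686

0.5686


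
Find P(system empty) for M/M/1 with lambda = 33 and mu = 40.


P0 = 1 - rho = 1 - 33/40 = 0.175

0.175


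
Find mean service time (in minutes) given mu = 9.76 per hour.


Mean service time = 60/mu = 60/9.76 = 6.15 minutes

6.15 minutes


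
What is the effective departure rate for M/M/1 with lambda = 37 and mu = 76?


For a stable queue (lambda < mu), throughput = lambda = 37 per hour

37 per hour


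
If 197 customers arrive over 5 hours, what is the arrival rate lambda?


lambda = total arrivals / time = 197 / 5 = 39.4 per hour

39.4 per hour


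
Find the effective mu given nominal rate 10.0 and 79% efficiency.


Effective rate = mu * efficiency = 10.0 * 0.79 = 7.9 per hour

7.9 per hour


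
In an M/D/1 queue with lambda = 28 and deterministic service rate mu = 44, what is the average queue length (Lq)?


M/D/1: Lq = rho^2 / (2*(1-rho)) where rho = 28/44; Lq = 0.56

0.56


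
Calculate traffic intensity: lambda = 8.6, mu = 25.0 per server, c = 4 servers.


rho = lambda / (c * mu) = 8.6 / (4 * 25.0) = 0.086

0.086


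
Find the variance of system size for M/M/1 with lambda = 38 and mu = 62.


rho = 38/62; Var(N) = rho/(1-rho)^2 = 4.09

4.09


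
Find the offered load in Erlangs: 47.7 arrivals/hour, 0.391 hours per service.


Offered load a = lambda * E[S] = 47.7 * 0.391 = 18.65 Erlangs

18.65 Erlangs


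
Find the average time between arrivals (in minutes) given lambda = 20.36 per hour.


Mean interarrival time = 60/lambda = 60/20.36 = 2.95 minutes

2.95 minutes


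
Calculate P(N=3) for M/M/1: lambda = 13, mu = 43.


rho = 13/43; P(n) = (1-rho)*rho^n = (1-13/43)*(13/43)^3 = 0.0193

0.0193


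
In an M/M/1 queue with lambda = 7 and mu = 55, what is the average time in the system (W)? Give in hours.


W = 1/(mu - lambda) = 1/(55 - 7) = 0.0208 hours

0.0208 hours


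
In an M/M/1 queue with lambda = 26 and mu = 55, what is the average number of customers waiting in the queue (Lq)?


rho = 26/55; Lq = rho^2/(1-rho) = 0.42

0.42


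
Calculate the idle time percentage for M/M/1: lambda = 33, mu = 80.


Idle fraction = (1 - rho) * 100 = (1 - 33/80) * 100 = 58.8%

58.8%


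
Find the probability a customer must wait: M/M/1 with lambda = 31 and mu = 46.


P(wait) = rho = lambda/mu = 31/46 = 0.6739

0.6739


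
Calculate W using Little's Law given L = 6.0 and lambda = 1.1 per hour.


W = L / lambda = 6.0 / 1.1 = 5.4545 hours

5.4545 hours


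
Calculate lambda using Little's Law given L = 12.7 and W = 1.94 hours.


lambda = L / W = 12.7 / 1.94 = 6.55 per hour

6.55 per hour


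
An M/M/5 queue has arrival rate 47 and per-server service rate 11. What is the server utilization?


rho = lambda/(c*mu) = 47/(5*11) = 0.8545

0.8545


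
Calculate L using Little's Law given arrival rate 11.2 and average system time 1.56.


L = lambda * W = 11.2 * 1.56 = 17.47

17.47


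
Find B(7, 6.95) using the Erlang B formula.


B(N,A) = (A^N/N!) / sum(A^k/k!, k=0..N) with N=7, A=6.95 = 0.2458

0.2458


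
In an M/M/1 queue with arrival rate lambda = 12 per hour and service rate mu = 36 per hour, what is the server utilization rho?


rho = lambda/mu = 12/36 = 0.3333

0.3333


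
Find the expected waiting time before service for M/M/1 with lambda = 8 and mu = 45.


rho = 8/45; Wq = rho/(mu - lambda) = 0.0048 hours

0.0048 hours


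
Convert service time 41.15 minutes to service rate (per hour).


mu = 60 / avg_service_time = 60 / 41.15 = 1.46 per hour

1.46 per hour


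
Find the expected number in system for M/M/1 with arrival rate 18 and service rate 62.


rho = 18/62; L = rho/(1-rho) = 0.41

0.41


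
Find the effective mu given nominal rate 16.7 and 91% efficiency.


Effective rate = mu * efficiency = 16.7 * 0.91 = 15.2 per hour

15.2 per hour


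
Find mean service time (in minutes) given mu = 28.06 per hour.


Mean service time = 60/mu = 60/28.06 = 2.14 minutes

2.14 minutes


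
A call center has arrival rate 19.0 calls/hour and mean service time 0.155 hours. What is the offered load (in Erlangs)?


Offered load a = lambda * E[S] = 19.0 * 0.155 = 2.95 Erlangs

2.95 Erlangs


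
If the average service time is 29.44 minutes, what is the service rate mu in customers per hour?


mu = 60 / avg_service_time = 60 / 29.44 = 2.04 per hour

2.04 per hour


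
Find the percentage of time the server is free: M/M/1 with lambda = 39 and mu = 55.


Idle fraction = (1 - rho) * 100 = (1 - 39/55) * 100 = 29.1%

29.1%


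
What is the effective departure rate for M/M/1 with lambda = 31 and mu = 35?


For a stable queue (lambda < mu), throughput = lambda = 31 per hour

31 per hour


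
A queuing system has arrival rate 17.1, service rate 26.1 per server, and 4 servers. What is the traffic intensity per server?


rho = lambda / (c * mu) = 17.1 / (4 * 26.1) = 0.1638

0.1638


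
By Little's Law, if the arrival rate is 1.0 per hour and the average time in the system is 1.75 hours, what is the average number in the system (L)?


L = lambda * W = 1.0 * 1.75 = 1.75

1.75


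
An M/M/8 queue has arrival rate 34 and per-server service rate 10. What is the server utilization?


rho = lambda/(c*mu) = 34/(8*10) = 0.425

0.425


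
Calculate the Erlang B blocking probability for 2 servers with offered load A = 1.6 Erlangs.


B(N,A) = (A^N/N!) / sum(A^k/k!, k=0..N) with N=2, A=1.6 = 0.3299

0.3299


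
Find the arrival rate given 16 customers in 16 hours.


lambda = total arrivals / time = 16 / 16 = 1.0 per hour

1.0 per hour


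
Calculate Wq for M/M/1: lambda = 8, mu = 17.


rho = 8/17; Wq = rho/(mu - lambda) = 0.0523 hours

0.0523 hours


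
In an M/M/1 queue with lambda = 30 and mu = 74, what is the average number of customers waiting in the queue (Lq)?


rho = 30/74; Lq = rho^2/(1-rho) = 0.28

0.28


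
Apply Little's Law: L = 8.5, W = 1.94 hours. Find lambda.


lambda = L / W = 8.5 / 1.94 = 4.38 per hour

4.38 per hour


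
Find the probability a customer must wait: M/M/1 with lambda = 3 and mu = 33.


P(wait) = rho = lambda/mu = 3/33 = 0.0909

0.0909


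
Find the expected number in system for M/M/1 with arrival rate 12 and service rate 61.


rho = 12/61; L = rho/(1-rho) = 0.24

0.24


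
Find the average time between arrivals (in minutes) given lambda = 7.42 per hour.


Mean interarrival time = 60/lambda = 60/7.42 = 8.09 minutes

8.09 minutes


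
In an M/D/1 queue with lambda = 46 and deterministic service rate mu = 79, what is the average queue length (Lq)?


M/D/1: Lq = rho^2 / (2*(1-rho)) where rho = 46/79; Lq = 0.41

0.41


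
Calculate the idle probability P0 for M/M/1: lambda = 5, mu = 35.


P0 = 1 - rho = 1 - 5/35 = 0.8571

0.8571


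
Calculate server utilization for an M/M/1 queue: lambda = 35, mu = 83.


rho = lambda/mu = 35/83 = 0.4217

0.4217


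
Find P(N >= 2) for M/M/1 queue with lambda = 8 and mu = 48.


P(N >= 2) = rho^2 = (8/48)^2 = 0.0278

0.0278


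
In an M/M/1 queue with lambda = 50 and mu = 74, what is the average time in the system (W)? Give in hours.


W = 1/(mu - lambda) = 1/(74 - 50) = 0.0417 hours

0.0417 hours


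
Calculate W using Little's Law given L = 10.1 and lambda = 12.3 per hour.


W = L / lambda = 10.1 / 12.3 = 0.8211 hours

0.8211 hours


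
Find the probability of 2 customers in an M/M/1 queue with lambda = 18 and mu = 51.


rho = 18/51; P(n) = (1-rho)*rho^n = (1-18/51)*(18/51)^2 = 0.0806

0.0806


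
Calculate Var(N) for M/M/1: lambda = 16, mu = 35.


rho = 16/35; Var(N) = rho/(1-rho)^2 = 1.55

1.55


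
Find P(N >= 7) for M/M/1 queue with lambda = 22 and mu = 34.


P(N >= 7) = rho^7 = (22/34)^7 = 0.0475

0.0475


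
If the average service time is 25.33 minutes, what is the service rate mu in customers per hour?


mu = 60 / avg_service_time = 60 / 25.33 = 2.37 per hour

2.37 per hour


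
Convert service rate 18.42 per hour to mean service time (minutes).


Mean service time = 60/mu = 60/18.42 = 3.26 minutes

3.26 minutes


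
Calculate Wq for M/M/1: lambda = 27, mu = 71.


rho = 27/71; Wq = rho/(mu - lambda) = 0.0086 hours

0.0086 hours


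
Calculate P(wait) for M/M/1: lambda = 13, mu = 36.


P(wait) = rho = lambda/mu = 13/36 = 0.3611

0.3611


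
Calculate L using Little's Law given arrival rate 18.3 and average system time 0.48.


L = lambda * W = 18.3 * 0.48 = 8.78

8.78


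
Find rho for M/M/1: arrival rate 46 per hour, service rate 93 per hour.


rho = lambda/mu = 46/93 = 0.4946

0.4946


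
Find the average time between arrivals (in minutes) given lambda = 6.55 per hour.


Mean interarrival time = 60/lambda = 60/6.55 = 9.16 minutes

9.16 minutes


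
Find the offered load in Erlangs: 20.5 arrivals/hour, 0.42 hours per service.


Offered load a = lambda * E[S] = 20.5 * 0.42 = 8.61 Erlangs

8.61 Erlangs


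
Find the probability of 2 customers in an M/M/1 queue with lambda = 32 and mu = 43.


rho = 32/43; P(n) = (1-rho)*rho^n = (1-32/43)*(32/43)^2 = 0.1417

0.1417


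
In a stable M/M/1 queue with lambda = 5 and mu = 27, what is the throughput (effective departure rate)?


For a stable queue (lambda < mu), throughput = lambda = 5 per hour

5 per hour


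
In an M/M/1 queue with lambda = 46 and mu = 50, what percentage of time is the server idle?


Idle fraction = (1 - rho) * 100 = (1 - 46/50) * 100 = 8.0%

8.0%


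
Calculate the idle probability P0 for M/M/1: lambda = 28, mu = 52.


P0 = 1 - rho = 1 - 28/52 = 0.4615

0.4615


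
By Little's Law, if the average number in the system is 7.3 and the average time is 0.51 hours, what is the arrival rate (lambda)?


lambda = L / W = 7.3 / 0.51 = 14.31 per hour

14.31 per hour
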